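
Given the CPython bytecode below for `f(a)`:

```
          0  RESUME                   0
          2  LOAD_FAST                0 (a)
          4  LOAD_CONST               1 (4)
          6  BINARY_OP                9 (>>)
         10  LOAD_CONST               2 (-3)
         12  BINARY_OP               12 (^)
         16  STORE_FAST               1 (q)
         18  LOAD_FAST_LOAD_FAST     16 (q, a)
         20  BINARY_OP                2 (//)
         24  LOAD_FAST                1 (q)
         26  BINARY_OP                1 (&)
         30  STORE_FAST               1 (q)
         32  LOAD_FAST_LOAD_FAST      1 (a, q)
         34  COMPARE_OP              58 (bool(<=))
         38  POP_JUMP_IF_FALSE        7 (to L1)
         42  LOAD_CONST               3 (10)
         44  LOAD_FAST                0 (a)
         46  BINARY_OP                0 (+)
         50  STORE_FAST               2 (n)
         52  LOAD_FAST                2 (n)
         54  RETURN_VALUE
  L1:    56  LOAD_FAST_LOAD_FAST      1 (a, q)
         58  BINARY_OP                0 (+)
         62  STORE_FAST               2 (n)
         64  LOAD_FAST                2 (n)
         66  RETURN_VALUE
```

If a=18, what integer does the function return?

LOAD_FAST a → push 18. Stack: [18]
LOAD_CONST → push 4. Stack: [18, 4]
BINARY_OP >> → 18 >> 4 = 1. Stack: [1]
LOAD_CONST → push -3. Stack: [1, -3]
BINARY_OP ^ → 1 ^ -3 = -4. Stack: [-4]
STORE_FAST q → q=-4. Stack: []
LOAD_FAST_LOAD_FAST q,a → push -4,18. Stack: [-4, 18]
BINARY_OP // → -4 // 18 = -1. Stack: [-1]
LOAD_FAST q → push -4. Stack: [-1, -4]
BINARY_OP & → -1 & -4 = -4. Stack: [-4]
STORE_FAST q → q=-4. Stack: []
LOAD_FAST_LOAD_FAST a,q → push 18,-4. Stack: [18, -4]
COMPARE_OP bool(<=) → 18 vs -4 = False. Stack: [False]
POP_JUMP_IF_FALSE → pop False; jump. Stack: []
LOAD_FAST_LOAD_FAST a,q → push 18,-4. Stack: [18, -4]
BINARY_OP + → 18 + -4 = 14. Stack: [14]
STORE_FAST n → n=14. Stack: []
LOAD_FAST n → push 14. Stack: [14]
RETURN_VALUE → return 14.

14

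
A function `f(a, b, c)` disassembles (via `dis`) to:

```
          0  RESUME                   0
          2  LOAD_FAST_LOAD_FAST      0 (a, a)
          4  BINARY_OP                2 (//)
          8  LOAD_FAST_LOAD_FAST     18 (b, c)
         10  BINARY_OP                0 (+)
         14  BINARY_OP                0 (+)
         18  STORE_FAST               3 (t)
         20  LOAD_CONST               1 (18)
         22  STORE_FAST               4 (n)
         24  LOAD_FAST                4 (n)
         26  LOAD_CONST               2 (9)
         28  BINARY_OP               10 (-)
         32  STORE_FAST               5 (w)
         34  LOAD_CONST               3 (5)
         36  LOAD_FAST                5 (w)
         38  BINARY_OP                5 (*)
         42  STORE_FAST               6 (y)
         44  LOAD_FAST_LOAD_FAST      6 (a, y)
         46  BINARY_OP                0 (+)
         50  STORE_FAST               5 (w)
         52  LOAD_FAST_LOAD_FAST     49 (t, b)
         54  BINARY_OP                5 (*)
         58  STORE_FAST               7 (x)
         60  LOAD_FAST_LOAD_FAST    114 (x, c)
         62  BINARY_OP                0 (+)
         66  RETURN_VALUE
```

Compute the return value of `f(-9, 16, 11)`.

459

LOAD_FAST_LOAD_FAST a,a → push -9,-9. Stack: [-9, -9]
BINARY_OP // → -9 // -9 = 1. Stack: [1]
LOAD_FAST_LOAD_FAST b,c → push 16,11. Stack: [1, 16, 11]
BINARY_OP + → 16 + 11 = 27. Stack: [1, 27]
BINARY_OP + → 1 + 27 = 28. Stack: [28]
STORE_FAST t → t=28. Stack: []
LOAD_CONST → push 18. Stack: [18]
STORE_FAST n → n=18. Stack: []
LOAD_FAST n → push 18. Stack: [18]
LOAD_CONST → push 9. Stack: [18, 9]
BINARY_OP - → 18 - 9 = 9. Stack: [9]
STORE_FAST w → w=9. Stack: []
LOAD_CONST → push 5. Stack: [5]
LOAD_FAST w → push 9. Stack: [5, 9]
BINARY_OP * → 5 * 9 = 45. Stack: [45]
STORE_FAST y → y=45. Stack: []
LOAD_FAST_LOAD_FAST a,y → push -9,45. Stack: [-9, 45]
BINARY_OP + → -9 + 45 = 36. Stack: [36]
STORE_FAST w → w=36. Stack: []
LOAD_FAST_LOAD_FAST t,b → push 28,16. Stack: [28, 16]
BINARY_OP * → 28 * 16 = 448. Stack: [448]
STORE_FAST x → x=448. Stack: []
LOAD_FAST_LOAD_FAST x,c → push 448,11. Stack: [448, 11]
BINARY_OP + → 448 + 11 = 459. Stack: [459]
RETURN_VALUE → return 459.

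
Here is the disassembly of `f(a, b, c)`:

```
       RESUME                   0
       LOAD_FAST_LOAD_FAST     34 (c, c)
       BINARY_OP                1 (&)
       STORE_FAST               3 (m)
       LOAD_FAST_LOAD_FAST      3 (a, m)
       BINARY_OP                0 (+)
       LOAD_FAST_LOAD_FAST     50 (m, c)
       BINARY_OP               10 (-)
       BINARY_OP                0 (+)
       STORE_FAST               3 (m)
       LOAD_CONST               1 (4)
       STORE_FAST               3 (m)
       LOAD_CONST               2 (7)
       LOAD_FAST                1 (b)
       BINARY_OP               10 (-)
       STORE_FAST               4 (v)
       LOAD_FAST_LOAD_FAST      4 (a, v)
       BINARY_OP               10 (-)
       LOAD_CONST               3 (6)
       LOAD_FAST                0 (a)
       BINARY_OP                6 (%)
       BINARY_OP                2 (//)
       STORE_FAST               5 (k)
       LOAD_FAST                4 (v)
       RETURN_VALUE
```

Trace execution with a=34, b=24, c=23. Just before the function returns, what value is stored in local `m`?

4

LOAD_FAST_LOAD_FAST c,c → push 23,23. Stack: [23, 23]
BINARY_OP & → 23 & 23 = 23. Stack: [23]
STORE_FAST m → m=23. Stack: []
LOAD_FAST_LOAD_FAST a,m → push 34,23. Stack: [34, 23]
BINARY_OP + → 34 + 23 = 57. Stack: [57]
LOAD_FAST_LOAD_FAST m,c → push 23,23. Stack: [57, 23, 23]
BINARY_OP - → 23 - 23 = 0. Stack: [57, 0]
BINARY_OP + → 57 + 0 = 57. Stack: [57]
STORE_FAST m → m=57. Stack: []
LOAD_CONST → push 4. Stack: [4]
STORE_FAST m → m=4. Stack: []
LOAD_CONST → push 7. Stack: [7]
LOAD_FAST b → push 24. Stack: [7, 24]
BINARY_OP - → 7 - 24 = -17. Stack: [-17]
STORE_FAST v → v=-17. Stack: []
LOAD_FAST_LOAD_FAST a,v → push 34,-17. Stack: [34, -17]
BINARY_OP - → 34 - -17 = 51. Stack: [51]
LOAD_CONST → push 6. Stack: [51, 6]
LOAD_FAST a → push 34. Stack: [51, 6, 34]
BINARY_OP % → 6 % 34 = 6. Stack: [51, 6]
BINARY_OP // → 51 // 6 = 8. Stack: [8]
STORE_FAST k → k=8. Stack: []
LOAD_FAST v → push -17. Stack: [-17]
RETURN_VALUE → return -17.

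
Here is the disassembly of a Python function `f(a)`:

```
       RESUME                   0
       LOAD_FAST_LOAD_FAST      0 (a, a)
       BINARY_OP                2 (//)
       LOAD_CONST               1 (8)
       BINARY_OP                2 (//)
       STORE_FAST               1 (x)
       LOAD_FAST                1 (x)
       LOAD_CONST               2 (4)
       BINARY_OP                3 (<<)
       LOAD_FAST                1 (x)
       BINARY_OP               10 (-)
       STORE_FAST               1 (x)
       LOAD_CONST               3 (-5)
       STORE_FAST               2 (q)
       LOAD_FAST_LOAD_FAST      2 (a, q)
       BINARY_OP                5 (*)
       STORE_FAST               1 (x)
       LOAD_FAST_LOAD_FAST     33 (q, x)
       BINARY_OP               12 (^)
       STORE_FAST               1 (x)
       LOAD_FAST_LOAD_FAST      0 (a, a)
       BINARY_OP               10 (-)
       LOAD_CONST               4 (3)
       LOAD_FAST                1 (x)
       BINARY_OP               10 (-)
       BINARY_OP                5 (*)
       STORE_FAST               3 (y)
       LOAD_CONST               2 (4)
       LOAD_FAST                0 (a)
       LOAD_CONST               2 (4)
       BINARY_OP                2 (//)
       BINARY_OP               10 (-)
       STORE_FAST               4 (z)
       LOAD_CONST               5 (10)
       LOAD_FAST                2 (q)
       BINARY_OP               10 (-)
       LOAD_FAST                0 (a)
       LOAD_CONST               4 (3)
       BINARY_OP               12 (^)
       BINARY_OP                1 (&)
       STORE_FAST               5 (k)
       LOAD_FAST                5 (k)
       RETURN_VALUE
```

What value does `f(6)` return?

LOAD_FAST_LOAD_FAST a,a → push 6,6. Stack: [6, 6]
BINARY_OP // → 6 // 6 = 1. Stack: [1]
LOAD_CONST → push 8. Stack: [1, 8]
BINARY_OP // → 1 // 8 = 0. Stack: [0]
STORE_FAST x → x=0. Stack: []
LOAD_FAST x → push 0. Stack: [0]
LOAD_CONST → push 4. Stack: [0, 4]
BINARY_OP << → 0 << 4 = 0. Stack: [0]
LOAD_FAST x → push 0. Stack: [0, 0]
BINARY_OP - → 0 - 0 = 0. Stack: [0]
STORE_FAST x → x=0. Stack: []
LOAD_CONST → push -5. Stack: [-5]
STORE_FAST q → q=-5. Stack: []
LOAD_FAST_LOAD_FAST a,q → push 6,-5. Stack: [6, -5]
BINARY_OP * → 6 * -5 = -30. Stack: [-30]
STORE_FAST x → x=-30. Stack: []
LOAD_FAST_LOAD_FAST q,x → push -5,-30. Stack: [-5, -30]
BINARY_OP ^ → -5 ^ -30 = 25. Stack: [25]
STORE_FAST x → x=25. Stack: []
LOAD_FAST_LOAD_FAST a,a → push 6,6. Stack: [6, 6]
BINARY_OP - → 6 - 6 = 0. Stack: [0]
LOAD_CONST → push 3. Stack: [0, 3]
LOAD_FAST x → push 25. Stack: [0, 3, 25]
BINARY_OP - → 3 - 25 = -22. Stack: [0, -22]
BINARY_OP * → 0 * -22 = 0. Stack: [0]
STORE_FAST y → y=0. Stack: []
LOAD_CONST → push 4. Stack: [4]
LOAD_FAST a → push 6. Stack: [4, 6]
LOAD_CONST → push 4. Stack: [4, 6, 4]
BINARY_OP // → 6 // 4 = 1. Stack: [4, 1]
BINARY_OP - → 4 - 1 = 3. Stack: [3]
STORE_FAST z → z=3. Stack: []
LOAD_CONST → push 10. Stack: [10]
LOAD_FAST q → push -5. Stack: [10, -5]
BINARY_OP - → 10 - -5 = 15. Stack: [15]
LOAD_FAST a → push 6. Stack: [15, 6]
LOAD_CONST → push 3. Stack: [15, 6, 3]
BINARY_OP ^ → 6 ^ 3 = 5. Stack: [15, 5]
BINARY_OP & → 15 & 5 = 5. Stack: [5]
STORE_FAST k → k=5. Stack: []
LOAD_FAST k → push 5. Stack: [5]
RETURN_VALUE → return 5.

5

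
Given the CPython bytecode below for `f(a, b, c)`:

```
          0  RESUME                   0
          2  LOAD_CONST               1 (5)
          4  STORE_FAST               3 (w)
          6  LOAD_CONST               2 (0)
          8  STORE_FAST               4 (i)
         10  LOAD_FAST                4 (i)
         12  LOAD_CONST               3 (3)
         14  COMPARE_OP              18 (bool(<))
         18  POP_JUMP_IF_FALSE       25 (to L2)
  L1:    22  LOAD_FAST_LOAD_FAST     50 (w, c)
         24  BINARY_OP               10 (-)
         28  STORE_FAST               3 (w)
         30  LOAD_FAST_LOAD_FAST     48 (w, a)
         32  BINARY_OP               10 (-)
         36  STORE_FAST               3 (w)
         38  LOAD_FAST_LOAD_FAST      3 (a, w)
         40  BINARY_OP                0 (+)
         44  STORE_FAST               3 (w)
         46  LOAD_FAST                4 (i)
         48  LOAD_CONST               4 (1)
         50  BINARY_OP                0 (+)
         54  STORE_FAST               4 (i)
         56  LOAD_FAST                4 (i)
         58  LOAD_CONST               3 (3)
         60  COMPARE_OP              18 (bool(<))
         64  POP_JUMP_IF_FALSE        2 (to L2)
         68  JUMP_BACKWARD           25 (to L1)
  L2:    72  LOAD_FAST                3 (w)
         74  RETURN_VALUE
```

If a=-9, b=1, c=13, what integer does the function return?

LOAD_CONST → push 5. Stack: [5]
STORE_FAST w → w=5. Stack: []
LOAD_CONST → push 0. Stack: [0]
STORE_FAST i → i=0. Stack: []
LOAD_FAST i → push 0. Stack: [0]
LOAD_CONST → push 3. Stack: [0, 3]
COMPARE_OP bool(<) → 0 vs 3 = True. Stack: [True]
POP_JUMP_IF_FALSE → pop True; no jump. Stack: []
LOAD_FAST_LOAD_FAST w,c → push 5,13. Stack: [5, 13]
BINARY_OP - → 5 - 13 = -8. Stack: [-8]
STORE_FAST w → w=-8. Stack: []
LOAD_FAST_LOAD_FAST w,a → push -8,-9. Stack: [-8, -9]
BINARY_OP - → -8 - -9 = 1. Stack: [1]
STORE_FAST w → w=1. Stack: []
LOAD_FAST_LOAD_FAST a,w → push -9,1. Stack: [-9, 1]
BINARY_OP + → -9 + 1 = -8. Stack: [-8]
STORE_FAST w → w=-8. Stack: []
LOAD_FAST i → push 0. Stack: [0]
LOAD_CONST → push 1. Stack: [0, 1]
BINARY_OP + → 0 + 1 = 1. Stack: [1]
STORE_FAST i → i=1. Stack: []
LOAD_FAST i → push 1. Stack: [1]
LOAD_CONST → push 3. Stack: [1, 3]
COMPARE_OP bool(<) → 1 vs 3 = True. Stack: [True]
POP_JUMP_IF_FALSE → pop True; no jump. Stack: []
LOAD_FAST_LOAD_FAST w,c → push -8,13. Stack: [-8, 13]
BINARY_OP - → -8 - 13 = -21. Stack: [-21]
STORE_FAST w → w=-21. Stack: []
LOAD_FAST_LOAD_FAST w,a → push -21,-9. Stack: [-21, -9]
BINARY_OP - → -21 - -9 = -12. Stack: [-12]
STORE_FAST w → w=-12. Stack: []
LOAD_FAST_LOAD_FAST a,w → push -9,-12. Stack: [-9, -12]
BINARY_OP + → -9 + -12 = -21. Stack: [-21]
STORE_FAST w → w=-21. Stack: []
LOAD_FAST i → push 1. Stack: [1]
LOAD_CONST → push 1. Stack: [1, 1]
BINARY_OP + → 1 + 1 = 2. Stack: [2]
STORE_FAST i → i=2. Stack: []
LOAD_FAST i → push 2. Stack: [2]
LOAD_CONST → push 3. Stack: [2, 3]
COMPARE_OP bool(<) → 2 vs 3 = True. Stack: [True]
POP_JUMP_IF_FALSE → pop True; no jump. Stack: []
LOAD_FAST_LOAD_FAST w,c → push -21,13. Stack: [-21, 13]
BINARY_OP - → -21 - 13 = -34. Stack: [-34]
STORE_FAST w → w=-34. Stack: []
LOAD_FAST_LOAD_FAST w,a → push -34,-9. Stack: [-34, -9]
BINARY_OP - → -34 - -9 = -25. Stack: [-25]
STORE_FAST w → w=-25. Stack: []
LOAD_FAST_LOAD_FAST a,w → push -9,-25. Stack: [-9, -25]
BINARY_OP + → -9 + -25 = -34. Stack: [-34]
STORE_FAST w → w=-34. Stack: []
LOAD_FAST i → push 2. Stack: [2]
LOAD_CONST → push 1. Stack: [2, 1]
BINARY_OP + → 2 + 1 = 3. Stack: [3]
STORE_FAST i → i=3. Stack: []
LOAD_FAST i → push 3. Stack: [3]
LOAD_CONST → push 3. Stack: [3, 3]
COMPARE_OP bool(<) → 3 vs 3 = False. Stack: [False]
POP_JUMP_IF_FALSE → pop False; jump. Stack: []
LOAD_FAST w → push -34. Stack: [-34]
RETURN_VALUE → return -34.

-34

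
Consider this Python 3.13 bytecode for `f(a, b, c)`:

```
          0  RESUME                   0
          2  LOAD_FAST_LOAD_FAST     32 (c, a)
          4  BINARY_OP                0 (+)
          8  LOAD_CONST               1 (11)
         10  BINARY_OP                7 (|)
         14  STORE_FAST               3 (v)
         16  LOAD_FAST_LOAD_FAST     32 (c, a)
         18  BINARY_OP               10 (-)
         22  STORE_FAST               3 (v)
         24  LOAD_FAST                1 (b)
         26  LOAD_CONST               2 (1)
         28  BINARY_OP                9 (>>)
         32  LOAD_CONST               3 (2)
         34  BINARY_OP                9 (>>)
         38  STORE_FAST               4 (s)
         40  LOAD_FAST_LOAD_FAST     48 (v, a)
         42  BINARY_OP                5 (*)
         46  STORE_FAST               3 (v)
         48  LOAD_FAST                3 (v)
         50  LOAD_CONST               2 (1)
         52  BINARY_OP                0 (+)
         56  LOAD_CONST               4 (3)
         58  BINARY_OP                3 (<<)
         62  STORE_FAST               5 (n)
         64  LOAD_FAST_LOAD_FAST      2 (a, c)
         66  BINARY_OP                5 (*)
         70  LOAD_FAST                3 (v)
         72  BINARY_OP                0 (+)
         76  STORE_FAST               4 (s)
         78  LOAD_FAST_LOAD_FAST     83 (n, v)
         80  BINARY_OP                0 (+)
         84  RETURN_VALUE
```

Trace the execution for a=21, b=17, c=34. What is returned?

2465

LOAD_FAST_LOAD_FAST c,a → push 34,21. Stack: [34, 21]
BINARY_OP + → 34 + 21 = 55. Stack: [55]
LOAD_CONST → push 11. Stack: [55, 11]
BINARY_OP | → 55 | 11 = 63. Stack: [63]
STORE_FAST v → v=63. Stack: []
LOAD_FAST_LOAD_FAST c,a → push 34,21. Stack: [34, 21]
BINARY_OP - → 34 - 21 = 13. Stack: [13]
STORE_FAST v → v=13. Stack: []
LOAD_FAST b → push 17. Stack: [17]
LOAD_CONST → push 1. Stack: [17, 1]
BINARY_OP >> → 17 >> 1 = 8. Stack: [8]
LOAD_CONST → push 2. Stack: [8, 2]
BINARY_OP >> → 8 >> 2 = 2. Stack: [2]
STORE_FAST s → s=2. Stack: []
LOAD_FAST_LOAD_FAST v,a → push 13,21. Stack: [13, 21]
BINARY_OP * → 13 * 21 = 273. Stack: [273]
STORE_FAST v → v=273. Stack: []
LOAD_FAST v → push 273. Stack: [273]
LOAD_CONST → push 1. Stack: [273, 1]
BINARY_OP + → 273 + 1 = 274. Stack: [274]
LOAD_CONST → push 3. Stack: [274, 3]
BINARY_OP << → 274 << 3 = 2192. Stack: [2192]
STORE_FAST n → n=2192. Stack: []
LOAD_FAST_LOAD_FAST a,c → push 21,34. Stack: [21, 34]
BINARY_OP * → 21 * 34 = 714. Stack: [714]
LOAD_FAST v → push 273. Stack: [714, 273]
BINARY_OP + → 714 + 273 = 987. Stack: [987]
STORE_FAST s → s=987. Stack: []
LOAD_FAST_LOAD_FAST n,v → push 2192,273. Stack: [2192, 273]
BINARY_OP + → 2192 + 273 = 2465. Stack: [2465]
RETURN_VALUE → return 2465.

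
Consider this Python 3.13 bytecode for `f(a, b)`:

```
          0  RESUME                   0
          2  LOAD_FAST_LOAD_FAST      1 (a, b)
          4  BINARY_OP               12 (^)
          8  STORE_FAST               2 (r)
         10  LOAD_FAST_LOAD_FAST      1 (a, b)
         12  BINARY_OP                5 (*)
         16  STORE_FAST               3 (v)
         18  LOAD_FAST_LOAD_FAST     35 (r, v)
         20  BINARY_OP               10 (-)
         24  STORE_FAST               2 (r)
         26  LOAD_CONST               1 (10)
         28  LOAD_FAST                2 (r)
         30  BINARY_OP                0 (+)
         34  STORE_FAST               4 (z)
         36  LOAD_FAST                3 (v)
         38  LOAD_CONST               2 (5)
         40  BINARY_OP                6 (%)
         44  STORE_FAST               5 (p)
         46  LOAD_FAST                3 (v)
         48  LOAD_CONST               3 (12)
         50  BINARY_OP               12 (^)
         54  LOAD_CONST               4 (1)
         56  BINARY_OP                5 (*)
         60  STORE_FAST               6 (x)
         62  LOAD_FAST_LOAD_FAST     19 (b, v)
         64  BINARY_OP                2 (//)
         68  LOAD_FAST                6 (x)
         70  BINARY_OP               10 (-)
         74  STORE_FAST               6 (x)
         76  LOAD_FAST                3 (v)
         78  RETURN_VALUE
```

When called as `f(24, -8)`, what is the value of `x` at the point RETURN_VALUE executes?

LOAD_FAST_LOAD_FAST a,b → push 24,-8. Stack: [24, -8]
BINARY_OP ^ → 24 ^ -8 = -32. Stack: [-32]
STORE_FAST r → r=-32. Stack: []
LOAD_FAST_LOAD_FAST a,b → push 24,-8. Stack: [24, -8]
BINARY_OP * → 24 * -8 = -192. Stack: [-192]
STORE_FAST v → v=-192. Stack: []
LOAD_FAST_LOAD_FAST r,v → push -32,-192. Stack: [-32, -192]
BINARY_OP - → -32 - -192 = 160. Stack: [160]
STORE_FAST r → r=160. Stack: []
LOAD_CONST → push 10. Stack: [10]
LOAD_FAST r → push 160. Stack: [10, 160]
BINARY_OP + → 10 + 160 = 170. Stack: [170]
STORE_FAST z → z=170. Stack: []
LOAD_FAST v → push -192. Stack: [-192]
LOAD_CONST → push 5. Stack: [-192, 5]
BINARY_OP % → -192 % 5 = 3. Stack: [3]
STORE_FAST p → p=3. Stack: []
LOAD_FAST v → push -192. Stack: [-192]
LOAD_CONST → push 12. Stack: [-192, 12]
BINARY_OP ^ → -192 ^ 12 = -180. Stack: [-180]
LOAD_CONST → push 1. Stack: [-180, 1]
BINARY_OP * → -180 * 1 = -180. Stack: [-180]
STORE_FAST x → x=-180. Stack: []
LOAD_FAST_LOAD_FAST b,v → push -8,-192. Stack: [-8, -192]
BINARY_OP // → -8 // -192 = 0. Stack: [0]
LOAD_FAST x → push -180. Stack: [0, -180]
BINARY_OP - → 0 - -180 = 180. Stack: [180]
STORE_FAST x → x=180. Stack: []
LOAD_FAST v → push -192. Stack: [-192]
RETURN_VALUE → return -192.

180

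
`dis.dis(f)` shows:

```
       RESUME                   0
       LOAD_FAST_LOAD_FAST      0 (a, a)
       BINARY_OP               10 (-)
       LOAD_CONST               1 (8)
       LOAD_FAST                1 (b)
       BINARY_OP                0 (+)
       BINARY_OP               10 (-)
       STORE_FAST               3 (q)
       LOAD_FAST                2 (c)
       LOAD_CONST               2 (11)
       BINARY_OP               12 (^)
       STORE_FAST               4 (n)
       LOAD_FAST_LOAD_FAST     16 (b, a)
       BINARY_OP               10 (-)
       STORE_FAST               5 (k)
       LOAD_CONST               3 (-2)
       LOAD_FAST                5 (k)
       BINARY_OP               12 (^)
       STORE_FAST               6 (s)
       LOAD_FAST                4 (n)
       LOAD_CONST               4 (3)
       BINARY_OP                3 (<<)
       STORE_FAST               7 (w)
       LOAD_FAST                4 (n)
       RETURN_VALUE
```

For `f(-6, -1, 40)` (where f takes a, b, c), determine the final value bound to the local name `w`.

LOAD_FAST_LOAD_FAST a,a → push -6,-6. Stack: [-6, -6]
BINARY_OP - → -6 - -6 = 0. Stack: [0]
LOAD_CONST → push 8. Stack: [0, 8]
LOAD_FAST b → push -1. Stack: [0, 8, -1]
BINARY_OP + → 8 + -1 = 7. Stack: [0, 7]
BINARY_OP - → 0 - 7 = -7. Stack: [-7]
STORE_FAST q → q=-7. Stack: []
LOAD_FAST c → push 40. Stack: [40]
LOAD_CONST → push 11. Stack: [40, 11]
BINARY_OP ^ → 40 ^ 11 = 35. Stack: [35]
STORE_FAST n → n=35. Stack: []
LOAD_FAST_LOAD_FAST b,a → push -1,-6. Stack: [-1, -6]
BINARY_OP - → -1 - -6 = 5. Stack: [5]
STORE_FAST k → k=5. Stack: []
LOAD_CONST → push -2. Stack: [-2]
LOAD_FAST k → push 5. Stack: [-2, 5]
BINARY_OP ^ → -2 ^ 5 = -5. Stack: [-5]
STORE_FAST s → s=-5. Stack: []
LOAD_FAST n → push 35. Stack: [35]
LOAD_CONST → push 3. Stack: [35, 3]
BINARY_OP << → 35 << 3 = 280. Stack: [280]
STORE_FAST w → w=280. Stack: []
LOAD_FAST n → push 35. Stack: [35]
RETURN_VALUE → return 35.

280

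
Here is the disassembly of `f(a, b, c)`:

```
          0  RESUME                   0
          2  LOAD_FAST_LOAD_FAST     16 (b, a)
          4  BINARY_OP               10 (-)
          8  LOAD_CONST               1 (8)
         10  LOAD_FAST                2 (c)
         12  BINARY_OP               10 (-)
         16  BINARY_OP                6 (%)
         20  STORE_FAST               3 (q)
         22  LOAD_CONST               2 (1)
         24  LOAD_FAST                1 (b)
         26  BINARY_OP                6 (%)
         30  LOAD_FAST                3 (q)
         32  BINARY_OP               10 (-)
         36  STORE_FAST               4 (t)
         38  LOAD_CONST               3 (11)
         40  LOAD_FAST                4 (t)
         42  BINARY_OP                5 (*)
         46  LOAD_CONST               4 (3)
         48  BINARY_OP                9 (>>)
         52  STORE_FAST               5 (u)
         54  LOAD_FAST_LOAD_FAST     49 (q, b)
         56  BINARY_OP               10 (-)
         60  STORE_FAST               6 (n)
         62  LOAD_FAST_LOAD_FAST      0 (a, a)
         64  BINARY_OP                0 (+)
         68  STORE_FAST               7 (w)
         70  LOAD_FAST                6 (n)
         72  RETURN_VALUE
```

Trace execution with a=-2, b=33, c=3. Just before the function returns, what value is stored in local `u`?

LOAD_FAST_LOAD_FAST b,a → push 33,-2. Stack: [33, -2]
BINARY_OP - → 33 - -2 = 35. Stack: [35]
LOAD_CONST → push 8. Stack: [35, 8]
LOAD_FAST c → push 3. Stack: [35, 8, 3]
BINARY_OP - → 8 - 3 = 5. Stack: [35, 5]
BINARY_OP % → 35 % 5 = 0. Stack: [0]
STORE_FAST q → q=0. Stack: []
LOAD_CONST → push 1. Stack: [1]
LOAD_FAST b → push 33. Stack: [1, 33]
BINARY_OP % → 1 % 33 = 1. Stack: [1]
LOAD_FAST q → push 0. Stack: [1, 0]
BINARY_OP - → 1 - 0 = 1. Stack: [1]
STORE_FAST t → t=1. Stack: []
LOAD_CONST → push 11. Stack: [11]
LOAD_FAST t → push 1. Stack: [11, 1]
BINARY_OP * → 11 * 1 = 11. Stack: [11]
LOAD_CONST → push 3. Stack: [11, 3]
BINARY_OP >> → 11 >> 3 = 1. Stack: [1]
STORE_FAST u → u=1. Stack: []
LOAD_FAST_LOAD_FAST q,b → push 0,33. Stack: [0, 33]
BINARY_OP - → 0 - 33 = -33. Stack: [-33]
STORE_FAST n → n=-33. Stack: []
LOAD_FAST_LOAD_FAST a,a → push -2,-2. Stack: [-2, -2]
BINARY_OP + → -2 + -2 = -4. Stack: [-4]
STORE_FAST w → w=-4. Stack: []
LOAD_FAST n → push -33. Stack: [-33]
RETURN_VALUE → return -33.

1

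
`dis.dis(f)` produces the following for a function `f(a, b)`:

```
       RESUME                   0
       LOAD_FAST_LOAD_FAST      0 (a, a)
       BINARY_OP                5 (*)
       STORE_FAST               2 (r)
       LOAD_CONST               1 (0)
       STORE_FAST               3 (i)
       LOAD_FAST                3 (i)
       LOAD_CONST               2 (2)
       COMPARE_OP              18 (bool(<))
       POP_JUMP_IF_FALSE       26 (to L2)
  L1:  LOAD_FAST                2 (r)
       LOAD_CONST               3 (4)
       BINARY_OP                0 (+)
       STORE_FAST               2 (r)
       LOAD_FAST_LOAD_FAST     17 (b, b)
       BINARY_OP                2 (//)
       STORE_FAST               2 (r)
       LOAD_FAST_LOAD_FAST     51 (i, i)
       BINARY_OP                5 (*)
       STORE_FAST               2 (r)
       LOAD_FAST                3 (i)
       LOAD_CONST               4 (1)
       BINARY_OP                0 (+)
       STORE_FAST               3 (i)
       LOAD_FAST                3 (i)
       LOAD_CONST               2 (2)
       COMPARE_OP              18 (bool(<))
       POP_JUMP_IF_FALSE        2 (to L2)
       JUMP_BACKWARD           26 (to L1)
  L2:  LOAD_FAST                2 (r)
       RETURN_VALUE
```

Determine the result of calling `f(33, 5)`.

LOAD_FAST_LOAD_FAST a,a → push 33,33. Stack: [33, 33]
BINARY_OP * → 33 * 33 = 1089. Stack: [1089]
STORE_FAST r → r=1089. Stack: []
LOAD_CONST → push 0. Stack: [0]
STORE_FAST i → i=0. Stack: []
LOAD_FAST i → push 0. Stack: [0]
LOAD_CONST → push 2. Stack: [0, 2]
COMPARE_OP bool(<) → 0 vs 2 = True. Stack: [True]
POP_JUMP_IF_FALSE → pop True; no jump. Stack: []
LOAD_FAST r → push 1089. Stack: [1089]
LOAD_CONST → push 4. Stack: [1089, 4]
BINARY_OP + → 1089 + 4 = 1093. Stack: [1093]
STORE_FAST r → r=1093. Stack: []
LOAD_FAST_LOAD_FAST b,b → push 5,5. Stack: [5, 5]
BINARY_OP // → 5 // 5 = 1. Stack: [1]
STORE_FAST r → r=1. Stack: []
LOAD_FAST_LOAD_FAST i,i → push 0,0. Stack: [0, 0]
BINARY_OP * → 0 * 0 = 0. Stack: [0]
STORE_FAST r → r=0. Stack: []
LOAD_FAST i → push 0. Stack: [0]
LOAD_CONST → push 1. Stack: [0, 1]
BINARY_OP + → 0 + 1 = 1. Stack: [1]
STORE_FAST i → i=1. Stack: []
LOAD_FAST i → push 1. Stack: [1]
LOAD_CONST → push 2. Stack: [1, 2]
COMPARE_OP bool(<) → 1 vs 2 = True. Stack: [True]
POP_JUMP_IF_FALSE → pop True; no jump. Stack: []
LOAD_FAST r → push 0. Stack: [0]
LOAD_CONST → push 4. Stack: [0, 4]
BINARY_OP + → 0 + 4 = 4. Stack: [4]
STORE_FAST r → r=4. Stack: []
LOAD_FAST_LOAD_FAST b,b → push 5,5. Stack: [5, 5]
BINARY_OP // → 5 // 5 = 1. Stack: [1]
STORE_FAST r → r=1. Stack: []
LOAD_FAST_LOAD_FAST i,i → push 1,1. Stack: [1, 1]
BINARY_OP * → 1 * 1 = 1. Stack: [1]
STORE_FAST r → r=1. Stack: []
LOAD_FAST i → push 1. Stack: [1]
LOAD_CONST → push 1. Stack: [1, 1]
BINARY_OP + → 1 + 1 = 2. Stack: [2]
STORE_FAST i → i=2. Stack: []
LOAD_FAST i → push 2. Stack: [2]
LOAD_CONST → push 2. Stack: [2, 2]
COMPARE_OP bool(<) → 2 vs 2 = False. Stack: [False]
POP_JUMP_IF_FALSE → pop False; jump. Stack: []
LOAD_FAST r → push 1. Stack: [1]
RETURN_VALUE → return 1.

1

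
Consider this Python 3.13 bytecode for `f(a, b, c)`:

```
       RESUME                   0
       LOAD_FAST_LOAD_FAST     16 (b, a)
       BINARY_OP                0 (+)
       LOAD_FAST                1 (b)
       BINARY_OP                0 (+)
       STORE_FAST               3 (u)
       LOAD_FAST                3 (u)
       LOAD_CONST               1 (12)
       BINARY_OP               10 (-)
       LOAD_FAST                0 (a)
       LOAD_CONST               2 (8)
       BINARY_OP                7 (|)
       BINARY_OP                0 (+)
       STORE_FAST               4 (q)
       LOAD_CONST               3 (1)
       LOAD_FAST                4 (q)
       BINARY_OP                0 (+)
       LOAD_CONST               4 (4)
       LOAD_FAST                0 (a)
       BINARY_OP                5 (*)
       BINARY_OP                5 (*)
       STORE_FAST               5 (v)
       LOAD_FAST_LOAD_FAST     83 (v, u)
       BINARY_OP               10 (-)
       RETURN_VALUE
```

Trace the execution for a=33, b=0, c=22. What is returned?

8283

LOAD_FAST_LOAD_FAST b,a → push 0,33. Stack: [0, 33]
BINARY_OP + → 0 + 33 = 33. Stack: [33]
LOAD_FAST b → push 0. Stack: [33, 0]
BINARY_OP + → 33 + 0 = 33. Stack: [33]
STORE_FAST u → u=33. Stack: []
LOAD_FAST u → push 33. Stack: [33]
LOAD_CONST → push 12. Stack: [33, 12]
BINARY_OP - → 33 - 12 = 21. Stack: [21]
LOAD_FAST a → push 33. Stack: [21, 33]
LOAD_CONST → push 8. Stack: [21, 33, 8]
BINARY_OP | → 33 | 8 = 41. Stack: [21, 41]
BINARY_OP + → 21 + 41 = 62. Stack: [62]
STORE_FAST q → q=62. Stack: []
LOAD_CONST → push 1. Stack: [1]
LOAD_FAST q → push 62. Stack: [1, 62]
BINARY_OP + → 1 + 62 = 63. Stack: [63]
LOAD_CONST → push 4. Stack: [63, 4]
LOAD_FAST a → push 33. Stack: [63, 4, 33]
BINARY_OP * → 4 * 33 = 132. Stack: [63, 132]
BINARY_OP * → 63 * 132 = 8316. Stack: [8316]
STORE_FAST v → v=8316. Stack: []
LOAD_FAST_LOAD_FAST v,u → push 8316,33. Stack: [8316, 33]
BINARY_OP - → 8316 - 33 = 8283. Stack: [8283]
RETURN_VALUE → return 8283.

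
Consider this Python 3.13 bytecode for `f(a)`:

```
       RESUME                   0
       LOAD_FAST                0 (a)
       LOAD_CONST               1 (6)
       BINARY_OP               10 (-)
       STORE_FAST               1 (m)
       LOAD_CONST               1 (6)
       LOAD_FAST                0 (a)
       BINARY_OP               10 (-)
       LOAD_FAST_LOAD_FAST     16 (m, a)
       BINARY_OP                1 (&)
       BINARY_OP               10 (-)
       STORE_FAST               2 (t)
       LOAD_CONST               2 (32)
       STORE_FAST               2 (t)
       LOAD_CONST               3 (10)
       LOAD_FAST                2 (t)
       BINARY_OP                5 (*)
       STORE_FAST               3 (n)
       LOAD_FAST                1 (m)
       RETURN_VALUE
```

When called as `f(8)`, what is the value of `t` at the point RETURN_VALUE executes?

LOAD_FAST a → push 8. Stack: [8]
LOAD_CONST → push 6. Stack: [8, 6]
BINARY_OP - → 8 - 6 = 2. Stack: [2]
STORE_FAST m → m=2. Stack: []
LOAD_CONST → push 6. Stack: [6]
LOAD_FAST a → push 8. Stack: [6, 8]
BINARY_OP - → 6 - 8 = -2. Stack: [-2]
LOAD_FAST_LOAD_FAST m,a → push 2,8. Stack: [-2, 2, 8]
BINARY_OP & → 2 & 8 = 0. Stack: [-2, 0]
BINARY_OP - → -2 - 0 = -2. Stack: [-2]
STORE_FAST t → t=-2. Stack: []
LOAD_CONST → push 32. Stack: [32]
STORE_FAST t → t=32. Stack: []
LOAD_CONST → push 10. Stack: [10]
LOAD_FAST t → push 32. Stack: [10, 32]
BINARY_OP * → 10 * 32 = 320. Stack: [320]
STORE_FAST n → n=320. Stack: []
LOAD_FAST m → push 2. Stack: [2]
RETURN_VALUE → return 2.

32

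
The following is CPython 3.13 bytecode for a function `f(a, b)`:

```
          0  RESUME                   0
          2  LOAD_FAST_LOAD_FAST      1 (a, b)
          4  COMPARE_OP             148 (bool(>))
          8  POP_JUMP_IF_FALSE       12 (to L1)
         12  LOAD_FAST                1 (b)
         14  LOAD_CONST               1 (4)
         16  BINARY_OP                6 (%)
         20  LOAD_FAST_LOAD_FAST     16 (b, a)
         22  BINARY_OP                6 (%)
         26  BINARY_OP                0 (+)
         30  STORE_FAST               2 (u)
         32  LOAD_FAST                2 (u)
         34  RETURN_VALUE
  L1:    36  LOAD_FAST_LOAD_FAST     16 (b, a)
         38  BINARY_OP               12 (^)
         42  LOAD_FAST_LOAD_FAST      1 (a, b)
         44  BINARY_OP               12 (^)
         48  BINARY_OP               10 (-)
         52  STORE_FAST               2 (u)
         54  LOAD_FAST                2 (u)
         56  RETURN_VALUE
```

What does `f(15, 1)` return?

LOAD_FAST_LOAD_FAST a,b → push 15,1. Stack: [15, 1]
COMPARE_OP bool(>) → 15 vs 1 = True. Stack: [True]
POP_JUMP_IF_FALSE → pop True; no jump. Stack: []
LOAD_FAST b → push 1. Stack: [1]
LOAD_CONST → push 4. Stack: [1, 4]
BINARY_OP % → 1 % 4 = 1. Stack: [1]
LOAD_FAST_LOAD_FAST b,a → push 1,15. Stack: [1, 1, 15]
BINARY_OP % → 1 % 15 = 1. Stack: [1, 1]
BINARY_OP + → 1 + 1 = 2. Stack: [2]
STORE_FAST u → u=2. Stack: []
LOAD_FAST u → push 2. Stack: [2]
RETURN_VALUE → return 2.

2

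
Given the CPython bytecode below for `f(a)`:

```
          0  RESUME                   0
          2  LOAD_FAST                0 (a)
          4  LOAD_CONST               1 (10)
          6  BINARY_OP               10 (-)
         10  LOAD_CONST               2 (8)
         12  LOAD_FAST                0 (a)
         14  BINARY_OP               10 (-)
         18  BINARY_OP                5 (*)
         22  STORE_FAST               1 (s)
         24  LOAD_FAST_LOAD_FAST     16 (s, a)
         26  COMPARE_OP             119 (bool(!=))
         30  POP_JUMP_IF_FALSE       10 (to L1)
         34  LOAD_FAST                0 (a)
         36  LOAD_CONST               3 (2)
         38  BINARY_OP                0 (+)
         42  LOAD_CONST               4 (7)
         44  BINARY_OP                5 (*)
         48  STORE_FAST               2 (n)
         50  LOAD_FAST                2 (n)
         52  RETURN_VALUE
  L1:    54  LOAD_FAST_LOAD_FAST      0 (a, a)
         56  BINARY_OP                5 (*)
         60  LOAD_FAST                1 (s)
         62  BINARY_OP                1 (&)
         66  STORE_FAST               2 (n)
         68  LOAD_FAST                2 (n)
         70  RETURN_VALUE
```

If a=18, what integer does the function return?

140

LOAD_FAST a → push 18. Stack: [18]
LOAD_CONST → push 10. Stack: [18, 10]
BINARY_OP - → 18 - 10 = 8. Stack: [8]
LOAD_CONST → push 8. Stack: [8, 8]
LOAD_FAST a → push 18. Stack: [8, 8, 18]
BINARY_OP - → 8 - 18 = -10. Stack: [8, -10]
BINARY_OP * → 8 * -10 = -80. Stack: [-80]
STORE_FAST s → s=-80. Stack: []
LOAD_FAST_LOAD_FAST s,a → push -80,18. Stack: [-80, 18]
COMPARE_OP bool(!=) → -80 vs 18 = True. Stack: [True]
POP_JUMP_IF_FALSE → pop True; no jump. Stack: []
LOAD_FAST a → push 18. Stack: [18]
LOAD_CONST → push 2. Stack: [18, 2]
BINARY_OP + → 18 + 2 = 20. Stack: [20]
LOAD_CONST → push 7. Stack: [20, 7]
BINARY_OP * → 20 * 7 = 140. Stack: [140]
STORE_FAST n → n=140. Stack: []
LOAD_FAST n → push 140. Stack: [140]
RETURN_VALUE → return 140.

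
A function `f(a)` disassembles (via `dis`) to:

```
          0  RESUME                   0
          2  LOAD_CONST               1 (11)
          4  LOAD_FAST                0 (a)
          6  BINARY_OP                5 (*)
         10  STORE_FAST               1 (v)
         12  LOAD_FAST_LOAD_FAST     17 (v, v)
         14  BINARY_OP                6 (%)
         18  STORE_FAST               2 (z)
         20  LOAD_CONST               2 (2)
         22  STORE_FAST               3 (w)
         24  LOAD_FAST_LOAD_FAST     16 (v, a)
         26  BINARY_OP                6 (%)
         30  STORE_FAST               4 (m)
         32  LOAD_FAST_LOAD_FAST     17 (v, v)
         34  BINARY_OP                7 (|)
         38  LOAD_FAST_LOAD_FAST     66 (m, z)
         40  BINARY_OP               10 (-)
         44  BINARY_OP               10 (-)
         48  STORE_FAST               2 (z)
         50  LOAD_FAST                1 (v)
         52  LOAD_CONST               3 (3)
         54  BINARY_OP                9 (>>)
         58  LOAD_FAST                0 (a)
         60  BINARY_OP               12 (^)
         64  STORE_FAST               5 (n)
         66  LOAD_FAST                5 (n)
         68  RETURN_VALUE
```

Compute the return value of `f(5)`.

3

LOAD_CONST → push 11. Stack: [11]
LOAD_FAST a → push 5. Stack: [11, 5]
BINARY_OP * → 11 * 5 = 55. Stack: [55]
STORE_FAST v → v=55. Stack: []
LOAD_FAST_LOAD_FAST v,v → push 55,55. Stack: [55, 55]
BINARY_OP % → 55 % 55 = 0. Stack: [0]
STORE_FAST z → z=0. Stack: []
LOAD_CONST → push 2. Stack: [2]
STORE_FAST w → w=2. Stack: []
LOAD_FAST_LOAD_FAST v,a → push 55,5. Stack: [55, 5]
BINARY_OP % → 55 % 5 = 0. Stack: [0]
STORE_FAST m → m=0. Stack: []
LOAD_FAST_LOAD_FAST v,v → push 55,55. Stack: [55, 55]
BINARY_OP | → 55 | 55 = 55. Stack: [55]
LOAD_FAST_LOAD_FAST m,z → push 0,0. Stack: [55, 0, 0]
BINARY_OP - → 0 - 0 = 0. Stack: [55, 0]
BINARY_OP - → 55 - 0 = 55. Stack: [55]
STORE_FAST z → z=55. Stack: []
LOAD_FAST v → push 55. Stack: [55]
LOAD_CONST → push 3. Stack: [55, 3]
BINARY_OP >> → 55 >> 3 = 6. Stack: [6]
LOAD_FAST a → push 5. Stack: [6, 5]
BINARY_OP ^ → 6 ^ 5 = 3. Stack: [3]
STORE_FAST n → n=3. Stack: []
LOAD_FAST n → push 3. Stack: [3]
RETURN_VALUE → return 3.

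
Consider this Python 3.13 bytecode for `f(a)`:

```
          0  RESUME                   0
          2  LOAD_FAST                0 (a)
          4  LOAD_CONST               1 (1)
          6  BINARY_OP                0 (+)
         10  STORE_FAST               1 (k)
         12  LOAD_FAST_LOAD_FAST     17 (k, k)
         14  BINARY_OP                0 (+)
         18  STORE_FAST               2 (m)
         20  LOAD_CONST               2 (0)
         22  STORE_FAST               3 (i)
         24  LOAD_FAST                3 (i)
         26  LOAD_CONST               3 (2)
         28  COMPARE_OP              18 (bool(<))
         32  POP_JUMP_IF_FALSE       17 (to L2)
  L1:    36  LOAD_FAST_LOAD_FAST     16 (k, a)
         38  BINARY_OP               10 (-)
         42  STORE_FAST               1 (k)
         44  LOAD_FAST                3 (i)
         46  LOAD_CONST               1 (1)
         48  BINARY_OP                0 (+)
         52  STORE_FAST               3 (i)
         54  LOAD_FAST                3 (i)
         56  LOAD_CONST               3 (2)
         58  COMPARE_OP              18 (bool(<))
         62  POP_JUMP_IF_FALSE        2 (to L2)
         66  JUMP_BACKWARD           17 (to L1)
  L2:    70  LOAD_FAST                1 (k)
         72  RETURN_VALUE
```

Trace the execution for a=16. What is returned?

LOAD_FAST a → push 16. Stack: [16]
LOAD_CONST → push 1. Stack: [16, 1]
BINARY_OP + → 16 + 1 = 17. Stack: [17]
STORE_FAST k → k=17. Stack: []
LOAD_FAST_LOAD_FAST k,k → push 17,17. Stack: [17, 17]
BINARY_OP + → 17 + 17 = 34. Stack: [34]
STORE_FAST m → m=34. Stack: []
LOAD_CONST → push 0. Stack: [0]
STORE_FAST i → i=0. Stack: []
LOAD_FAST i → push 0. Stack: [0]
LOAD_CONST → push 2. Stack: [0, 2]
COMPARE_OP bool(<) → 0 vs 2 = True. Stack: [True]
POP_JUMP_IF_FALSE → pop True; no jump. Stack: []
LOAD_FAST_LOAD_FAST k,a → push 17,16. Stack: [17, 16]
BINARY_OP - → 17 - 16 = 1. Stack: [1]
STORE_FAST k → k=1. Stack: []
LOAD_FAST i → push 0. Stack: [0]
LOAD_CONST → push 1. Stack: [0, 1]
BINARY_OP + → 0 + 1 = 1. Stack: [1]
STORE_FAST i → i=1. Stack: []
LOAD_FAST i → push 1. Stack: [1]
LOAD_CONST → push 2. Stack: [1, 2]
COMPARE_OP bool(<) → 1 vs 2 = True. Stack: [True]
POP_JUMP_IF_FALSE → pop True; no jump. Stack: []
LOAD_FAST_LOAD_FAST k,a → push 1,16. Stack: [1, 16]
BINARY_OP - → 1 - 16 = -15. Stack: [-15]
STORE_FAST k → k=-15. Stack: []
LOAD_FAST i → push 1. Stack: [1]
LOAD_CONST → push 1. Stack: [1, 1]
BINARY_OP + → 1 + 1 = 2. Stack: [2]
STORE_FAST i → i=2. Stack: []
LOAD_FAST i → push 2. Stack: [2]
LOAD_CONST → push 2. Stack: [2, 2]
COMPARE_OP bool(<) → 2 vs 2 = False. Stack: [False]
POP_JUMP_IF_FALSE → pop False; jump. Stack: []
LOAD_FAST k → push -15. Stack: [-15]
RETURN_VALUE → return -15.

-15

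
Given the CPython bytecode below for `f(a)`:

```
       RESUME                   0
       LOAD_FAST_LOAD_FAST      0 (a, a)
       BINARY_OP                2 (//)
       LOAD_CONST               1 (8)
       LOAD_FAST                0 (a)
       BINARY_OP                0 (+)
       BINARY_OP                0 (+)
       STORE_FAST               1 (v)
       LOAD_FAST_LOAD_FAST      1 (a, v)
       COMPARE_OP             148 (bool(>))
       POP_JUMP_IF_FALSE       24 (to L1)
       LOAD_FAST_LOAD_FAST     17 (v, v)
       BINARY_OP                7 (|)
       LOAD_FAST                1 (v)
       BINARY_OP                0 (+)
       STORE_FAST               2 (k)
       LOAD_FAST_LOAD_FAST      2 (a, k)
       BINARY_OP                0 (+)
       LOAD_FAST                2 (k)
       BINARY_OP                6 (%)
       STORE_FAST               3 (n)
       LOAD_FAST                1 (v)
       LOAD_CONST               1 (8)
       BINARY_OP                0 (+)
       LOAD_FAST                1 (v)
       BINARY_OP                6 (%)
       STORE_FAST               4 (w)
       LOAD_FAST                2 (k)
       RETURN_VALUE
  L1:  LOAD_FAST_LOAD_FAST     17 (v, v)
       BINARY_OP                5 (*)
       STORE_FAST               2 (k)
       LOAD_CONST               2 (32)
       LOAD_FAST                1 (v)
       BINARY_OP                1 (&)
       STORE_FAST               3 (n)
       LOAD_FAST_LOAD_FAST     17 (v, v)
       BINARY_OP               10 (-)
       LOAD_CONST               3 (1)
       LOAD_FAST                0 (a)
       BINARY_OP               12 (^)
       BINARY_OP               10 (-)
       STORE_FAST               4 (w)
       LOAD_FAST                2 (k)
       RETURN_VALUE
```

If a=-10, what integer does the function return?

1

LOAD_FAST_LOAD_FAST a,a → push -10,-10. Stack: [-10, -10]
BINARY_OP // → -10 // -10 = 1. Stack: [1]
LOAD_CONST → push 8. Stack: [1, 8]
LOAD_FAST a → push -10. Stack: [1, 8, -10]
BINARY_OP + → 8 + -10 = -2. Stack: [1, -2]
BINARY_OP + → 1 + -2 = -1. Stack: [-1]
STORE_FAST v → v=-1. Stack: []
LOAD_FAST_LOAD_FAST a,v → push -10,-1. Stack: [-10, -1]
COMPARE_OP bool(>) → -10 vs -1 = False. Stack: [False]
POP_JUMP_IF_FALSE → pop False; jump. Stack: []
LOAD_FAST_LOAD_FAST v,v → push -1,-1. Stack: [-1, -1]
BINARY_OP * → -1 * -1 = 1. Stack: [1]
STORE_FAST k → k=1. Stack: []
LOAD_CONST → push 32. Stack: [32]
LOAD_FAST v → push -1. Stack: [32, -1]
BINARY_OP & → 32 & -1 = 32. Stack: [32]
STORE_FAST n → n=32. Stack: []
LOAD_FAST_LOAD_FAST v,v → push -1,-1. Stack: [-1, -1]
BINARY_OP - → -1 - -1 = 0. Stack: [0]
LOAD_CONST → push 1. Stack: [0, 1]
LOAD_FAST a → push -10. Stack: [0, 1, -10]
BINARY_OP ^ → 1 ^ -10 = -9. Stack: [0, -9]
BINARY_OP - → 0 - -9 = 9. Stack: [9]
STORE_FAST w → w=9. Stack: []
LOAD_FAST k → push 1. Stack: [1]
RETURN_VALUE → return 1.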